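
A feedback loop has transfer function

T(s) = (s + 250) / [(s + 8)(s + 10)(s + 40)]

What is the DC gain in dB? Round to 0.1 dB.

T(0) = 1·250 / (8·10·40) = 0.078125
20 log₁₀(0.078125) ≈ -22.14 dB

-22.1 dB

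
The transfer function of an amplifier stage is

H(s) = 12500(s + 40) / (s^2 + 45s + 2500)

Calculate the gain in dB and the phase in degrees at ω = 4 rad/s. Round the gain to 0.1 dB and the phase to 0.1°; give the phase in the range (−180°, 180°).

At s = jω = j4:
zero (s+40): 40 + j4 → |·| = √(40²+4²) = √1616 ≈ 40.2, ∠ = arctan(4/40) ≈ 5.71°
quadratic: (j4)² + 45·j4 + 2500 = 2484 + j180 → |·| ≈ 2490.5, ∠ ≈ 4.14°
|H| = 12500 · 40.2 / 2490.5 ≈ 201.77
Gain = 20 log₁₀(201.77) ≈ 46.10 dB
∠H = 5.71° − 4.14° = 1.57°

46.1 dB, 1.6°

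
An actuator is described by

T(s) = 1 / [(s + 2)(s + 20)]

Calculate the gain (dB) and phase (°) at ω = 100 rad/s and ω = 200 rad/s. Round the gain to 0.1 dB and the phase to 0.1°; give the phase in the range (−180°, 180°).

At s = jω = j100:
pole (s+2): 2 + j100 → |·| = √(2²+100²) = √10004 ≈ 100.02, ∠ = arctan(100/2) ≈ 88.85°
pole (s+20): 20 + j100 → |·| = √(20²+100²) = √10400 ≈ 101.98, ∠ = arctan(100/20) ≈ 78.69°
|T| = 1 / 10200 ≈ 9.8039e-05
Gain = 20 log₁₀(9.8039e-05) ≈ -80.17 dB
∠T = 0.00° − 167.54° = -167.54°

At s = jω = j200:
pole (s+2): 2 + j200 → |·| = √(2²+200²) = √40004 ≈ 200.01, ∠ = arctan(200/2) ≈ 89.43°
pole (s+20): 20 + j200 → |·| = √(20²+200²) = √40400 ≈ 201, ∠ = arctan(200/20) ≈ 84.29°
|T| = 1 / 40202 ≈ 2.4874e-05
Gain = 20 log₁₀(2.4874e-05) ≈ -92.09 dB
∠T = 0.00° − 173.72° = -173.72°

ω = 100: -80.2 dB, -167.5°; ω = 200: -92.1 dB, -173.7°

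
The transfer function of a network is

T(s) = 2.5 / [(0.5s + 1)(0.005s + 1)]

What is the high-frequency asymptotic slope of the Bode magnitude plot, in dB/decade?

Each pole contributes −20 dB/decade at high frequency; each zero contributes +20 dB/decade.
Net: 0 zero(s) − 2 pole(s) → -40 dB/decade.

-40 dB/decade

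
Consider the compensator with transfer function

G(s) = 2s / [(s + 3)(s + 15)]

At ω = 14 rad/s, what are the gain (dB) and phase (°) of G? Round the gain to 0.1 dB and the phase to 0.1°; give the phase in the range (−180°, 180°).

-20.4 dB, -30.9°

At s = jω = j14:
zero at origin: s = j14 → |·| = 14, ∠ = 90.00°
pole (s+3): 3 + j14 → |·| = √(3²+14²) = √205 ≈ 14.318, ∠ = arctan(14/3) ≈ 77.91°
pole (s+15): 15 + j14 → |·| = √(15²+14²) = √421 ≈ 20.518, ∠ = arctan(14/15) ≈ 43.03°
|G| = 2 · 14 / 293.78 ≈ 0.095309
Gain = 20 log₁₀(0.095309) ≈ -20.42 dB
∠G = 90.00° − 120.94° = -30.94°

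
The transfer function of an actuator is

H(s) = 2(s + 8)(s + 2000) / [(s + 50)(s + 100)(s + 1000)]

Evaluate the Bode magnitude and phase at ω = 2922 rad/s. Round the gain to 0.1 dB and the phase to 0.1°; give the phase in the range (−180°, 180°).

-62.1 dB, -102.7°

At s = jω = j2922:
zero (s+8): 8 + j2922 → |·| = √(8²+2922²) = √8538148 ≈ 2922, ∠ = arctan(2922/8) ≈ 89.84°
zero (s+2000): 2000 + j2922 → |·| = √(2000²+2922²) = √12538084 ≈ 3540.9, ∠ = arctan(2922/2000) ≈ 55.61°
pole (s+50): 50 + j2922 → |·| = √(50²+2922²) = √8540584 ≈ 2922.4, ∠ = arctan(2922/50) ≈ 89.02°
pole (s+100): 100 + j2922 → |·| = √(100²+2922²) = √8548084 ≈ 2923.7, ∠ = arctan(2922/100) ≈ 88.04°
pole (s+1000): 1000 + j2922 → |·| = √(1000²+2922²) = √9538084 ≈ 3088.4, ∠ = arctan(2922/1000) ≈ 71.11°
|H| = 2 · 1.0347e+07 / 2.6388e+10 ≈ 0.00078422
Gain = 20 log₁₀(0.00078422) ≈ -62.11 dB
∠H = 145.45° − 248.17° = -102.72°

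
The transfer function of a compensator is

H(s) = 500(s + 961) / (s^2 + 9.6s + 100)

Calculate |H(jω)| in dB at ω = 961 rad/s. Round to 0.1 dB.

-2.7 dB

At s = jω = j961:
zero (s+961): 961 + j961 → |·| = √(961²+961²) = √1847042 ≈ 1359.1, ∠ = arctan(961/961) ≈ 45.00°
quadratic: (j961)² + 9.6·j961 + 100 = -923421 + j9225.6 → |·| ≈ 9.2347e+05, ∠ ≈ 179.43°
|H| = 500 · 1359.1 / 9.2347e+05 ≈ 0.73587
Gain = 20 log₁₀(0.73587) ≈ -2.66 dB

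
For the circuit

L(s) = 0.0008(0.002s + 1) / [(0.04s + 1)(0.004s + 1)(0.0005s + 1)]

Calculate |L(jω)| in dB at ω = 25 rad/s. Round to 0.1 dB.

-65.0 dB

At ω = 25 rad/s:
zero (1 + j25·0.002) = 1 + j0.05 → |·| ≈ 1.0012, ∠ ≈ 2.86°
pole (1 + j25·0.04) = 1 + j1 → |·| ≈ 1.4142, ∠ ≈ 45.00°
pole (1 + j25·0.004) = 1 + j0.1 → |·| ≈ 1.005, ∠ ≈ 5.71°
pole (1 + j25·0.0005) = 1 + j0.0125 → |·| ≈ 1.0001, ∠ ≈ 0.72°
|L| = 0.0008 · 1.0012 / (1.4142 · 1.005 · 1.0001) ≈ 0.0005635
Gain = 20 log₁₀(0.0005635) ≈ -64.98 dB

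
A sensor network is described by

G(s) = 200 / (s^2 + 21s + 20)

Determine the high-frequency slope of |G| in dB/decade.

-40 dB/decade

Each pole contributes −20 dB/decade at high frequency; each zero contributes +20 dB/decade.
Net: 0 zero(s) − 2 pole(s) → -40 dB/decade.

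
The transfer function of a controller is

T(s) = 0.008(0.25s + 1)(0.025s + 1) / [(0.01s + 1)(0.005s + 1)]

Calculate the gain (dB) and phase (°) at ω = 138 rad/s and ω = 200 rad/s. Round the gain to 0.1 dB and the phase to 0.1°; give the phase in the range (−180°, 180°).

ω = 138: -6.4 dB, 73.5°; ω = 200: -3.8 dB, 59.1°

At ω = 138 rad/s:
zero (1 + j138·0.25) = 1 + j34.5 → |·| ≈ 34.514, ∠ ≈ 88.34°
zero (1 + j138·0.025) = 1 + j3.45 → |·| ≈ 3.592, ∠ ≈ 73.84°
pole (1 + j138·0.01) = 1 + j1.38 → |·| ≈ 1.7042, ∠ ≈ 54.07°
pole (1 + j138·0.005) = 1 + j0.69 → |·| ≈ 1.2149, ∠ ≈ 34.61°
|T| = 0.008 · 34.514 · 3.592 / (1.7042 · 1.2149) ≈ 0.47903
Gain = 20 log₁₀(0.47903) ≈ -6.39 dB
∠T = (88.34° + 73.84°) − (54.07° + 34.61°) = 73.50°

At ω = 200 rad/s:
zero (1 + j200·0.25) = 1 + j50 → |·| ≈ 50.01, ∠ ≈ 88.85°
zero (1 + j200·0.025) = 1 + j5 → |·| ≈ 5.099, ∠ ≈ 78.69°
pole (1 + j200·0.01) = 1 + j2 → |·| ≈ 2.2361, ∠ ≈ 63.43°
pole (1 + j200·0.005) = 1 + j1 → |·| ≈ 1.4142, ∠ ≈ 45.00°
|T| = 0.008 · 50.01 · 5.099 / (2.2361 · 1.4142) ≈ 0.6451
Gain = 20 log₁₀(0.6451) ≈ -3.81 dB
∠T = (88.85° + 78.69°) − (63.43° + 45.00°) = 59.11°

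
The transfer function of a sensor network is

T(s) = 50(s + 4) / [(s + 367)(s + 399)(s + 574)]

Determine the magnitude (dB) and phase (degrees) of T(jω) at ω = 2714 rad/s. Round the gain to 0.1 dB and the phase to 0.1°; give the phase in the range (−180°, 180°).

At s = jω = j2714:
zero (s+4): 4 + j2714 → |·| = √(4²+2714²) = √7365812 ≈ 2714, ∠ = arctan(2714/4) ≈ 89.92°
pole (s+367): 367 + j2714 → |·| = √(367²+2714²) = √7500485 ≈ 2738.7, ∠ = arctan(2714/367) ≈ 82.30°
pole (s+399): 399 + j2714 → |·| = √(399²+2714²) = √7524997 ≈ 2743.2, ∠ = arctan(2714/399) ≈ 81.64°
pole (s+574): 574 + j2714 → |·| = √(574²+2714²) = √7695272 ≈ 2774, ∠ = arctan(2714/574) ≈ 78.06°
|T| = 50 · 2714 / 2.0841e+10 ≈ 6.5112e-06
Gain = 20 log₁₀(6.5112e-06) ≈ -103.73 dB
∠T = 89.92° − 242.00° = -152.08°

-103.7 dB, -152.1°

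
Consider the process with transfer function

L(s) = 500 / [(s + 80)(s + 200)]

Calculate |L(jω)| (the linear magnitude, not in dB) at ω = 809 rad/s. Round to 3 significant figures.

At s = jω = j809:
pole (s+80): 80 + j809 → |·| = √(80²+809²) = √660881 ≈ 812.95, ∠ = arctan(809/80) ≈ 84.35°
pole (s+200): 200 + j809 → |·| = √(200²+809²) = √694481 ≈ 833.36, ∠ = arctan(809/200) ≈ 76.11°
|L| = 500 / 6.7748e+05 ≈ 0.00073803

0.000738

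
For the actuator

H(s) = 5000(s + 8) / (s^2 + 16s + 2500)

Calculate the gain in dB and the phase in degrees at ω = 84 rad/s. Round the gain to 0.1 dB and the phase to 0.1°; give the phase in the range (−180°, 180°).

At s = jω = j84:
zero (s+8): 8 + j84 → |·| = √(8²+84²) = √7120 ≈ 84.38, ∠ = arctan(84/8) ≈ 84.56°
quadratic: (j84)² + 16·j84 + 2500 = -4556 + j1344 → |·| ≈ 4750.1, ∠ ≈ 163.56°
|H| = 5000 · 84.38 / 4750.1 ≈ 88.819
Gain = 20 log₁₀(88.819) ≈ 38.97 dB
∠H = 84.56° − 163.56° = -79.00°

39.0 dB, -79.0°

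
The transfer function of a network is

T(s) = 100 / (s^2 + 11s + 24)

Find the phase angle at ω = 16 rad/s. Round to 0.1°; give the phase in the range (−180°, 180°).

Substitute s = j16:
Numerator: 100 = 100 + j0
Denominator: (j16)^2 + 11(j16) + 24 = -232 + j176
|N| = √(100² + 0²) ≈ 100, ∠N ≈ 0.00°
|D| = √(232² + 176²) ≈ 291.2, ∠D ≈ 142.82°
∠T = 0.00° − 142.82° = -142.82°

-142.8°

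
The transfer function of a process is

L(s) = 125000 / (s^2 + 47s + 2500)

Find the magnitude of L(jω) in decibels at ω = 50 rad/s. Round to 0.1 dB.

At s = jω = j50:
quadratic: (j50)² + 47·j50 + 2500 = 0 + j2350 → |·| ≈ 2350, ∠ ≈ 90.00°
|L| = 125000 / 2350 ≈ 53.191
Gain = 20 log₁₀(53.191) ≈ 34.52 dB

34.5 dB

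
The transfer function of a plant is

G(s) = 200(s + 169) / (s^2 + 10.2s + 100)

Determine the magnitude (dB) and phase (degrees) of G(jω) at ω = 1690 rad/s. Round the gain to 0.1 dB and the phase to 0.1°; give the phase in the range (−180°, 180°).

-18.5 dB, -95.4°

At s = jω = j1690:
zero (s+169): 169 + j1690 → |·| = √(169²+1690²) = √2884661 ≈ 1698.4, ∠ = arctan(1690/169) ≈ 84.29°
quadratic: (j1690)² + 10.2·j1690 + 100 = -2856000 + j17238 → |·| ≈ 2.8561e+06, ∠ ≈ 179.65°
|G| = 200 · 1698.4 / 2.8561e+06 ≈ 0.11893
Gain = 20 log₁₀(0.11893) ≈ -18.49 dB
∠G = 84.29° − 179.65° = -95.36°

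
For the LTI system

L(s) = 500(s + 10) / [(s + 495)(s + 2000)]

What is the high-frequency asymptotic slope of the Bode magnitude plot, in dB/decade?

-20 dB/decade

Each pole contributes −20 dB/decade at high frequency; each zero contributes +20 dB/decade.
Net: 1 zero(s) − 2 pole(s) → -20 dB/decade.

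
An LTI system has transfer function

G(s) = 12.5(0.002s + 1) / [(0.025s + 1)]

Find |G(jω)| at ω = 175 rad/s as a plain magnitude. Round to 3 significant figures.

At ω = 175 rad/s:
zero (1 + j175·0.002) = 1 + j0.35 → |·| ≈ 1.0595, ∠ ≈ 19.29°
pole (1 + j175·0.025) = 1 + j4.375 → |·| ≈ 4.4878, ∠ ≈ 77.12°
|G| = 12.5 · 1.0595 / (4.4878) ≈ 2.9511

2.95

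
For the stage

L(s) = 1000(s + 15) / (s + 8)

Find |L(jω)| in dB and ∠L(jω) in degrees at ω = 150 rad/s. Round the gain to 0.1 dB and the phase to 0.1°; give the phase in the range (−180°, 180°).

60.0 dB, -2.7°

At s = jω = j150:
zero (s+15): 15 + j150 → |·| = √(15²+150²) = √22725 ≈ 150.75, ∠ = arctan(150/15) ≈ 84.29°
pole (s+8): 8 + j150 → |·| = √(8²+150²) = √22564 ≈ 150.21, ∠ = arctan(150/8) ≈ 86.95°
|L| = 1000 · 150.75 / 150.21 ≈ 1003.6
Gain = 20 log₁₀(1003.6) ≈ 60.03 dB
∠L = 84.29° − 86.95° = -2.66°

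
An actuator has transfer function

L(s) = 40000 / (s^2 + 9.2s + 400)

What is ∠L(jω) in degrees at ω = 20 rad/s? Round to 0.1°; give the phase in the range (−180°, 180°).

At s = jω = j20:
quadratic: (j20)² + 9.2·j20 + 400 = 0 + j184 → |·| ≈ 184, ∠ ≈ 90.00°
∠L = 0.00° − 90.00° = -90.00°

-90.0°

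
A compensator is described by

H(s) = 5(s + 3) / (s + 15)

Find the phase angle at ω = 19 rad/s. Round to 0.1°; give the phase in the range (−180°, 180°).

At s = jω = j19:
zero (s+3): 3 + j19 → |·| = √(3²+19²) = √370 ≈ 19.235, ∠ = arctan(19/3) ≈ 81.03°
pole (s+15): 15 + j19 → |·| = √(15²+19²) = √586 ≈ 24.207, ∠ = arctan(19/15) ≈ 51.71°
∠H = 81.03° − 51.71° = 29.32°

29.3°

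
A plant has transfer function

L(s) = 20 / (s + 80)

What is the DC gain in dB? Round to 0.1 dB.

-12.0 dB

L(0) = 20 / 80 = 0.25
20 log₁₀(0.25) ≈ -12.04 dB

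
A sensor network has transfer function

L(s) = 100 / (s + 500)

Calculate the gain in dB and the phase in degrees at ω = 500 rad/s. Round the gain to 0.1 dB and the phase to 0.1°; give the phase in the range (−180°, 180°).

At s = jω = j500:
pole (s+500): 500 + j500 → |·| = √(500²+500²) = √500000 ≈ 707.11, ∠ = arctan(500/500) ≈ 45.00°
|L| = 100 / 707.11 ≈ 0.14142
Gain = 20 log₁₀(0.14142) ≈ -16.99 dB
∠L = 0.00° − 45.00° = -45.00°

-17.0 dB, -45.0°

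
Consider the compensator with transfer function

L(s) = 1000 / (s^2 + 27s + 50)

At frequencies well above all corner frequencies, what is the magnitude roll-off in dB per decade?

-40 dB/decade

Each pole contributes −20 dB/decade at high frequency; each zero contributes +20 dB/decade.
Net: 0 zero(s) − 2 pole(s) → -40 dB/decade.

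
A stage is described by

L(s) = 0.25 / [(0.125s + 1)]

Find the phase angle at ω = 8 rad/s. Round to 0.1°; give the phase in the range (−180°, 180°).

At ω = 8 rad/s:
pole (1 + j8·0.125) = 1 + j1 → |·| ≈ 1.4142, ∠ ≈ 45.00°
∠L = (0°) − (45.00°) = -45.00°

-45.0°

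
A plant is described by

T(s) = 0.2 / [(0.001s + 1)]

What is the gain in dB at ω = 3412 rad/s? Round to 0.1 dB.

At ω = 3412 rad/s:
pole (1 + j3412·0.001) = 1 + j3.412 → |·| ≈ 3.5555, ∠ ≈ 73.67°
|T| = 0.2 · 1 / (3.5555) ≈ 0.056251
Gain = 20 log₁₀(0.056251) ≈ -25.00 dB

-25.0 dB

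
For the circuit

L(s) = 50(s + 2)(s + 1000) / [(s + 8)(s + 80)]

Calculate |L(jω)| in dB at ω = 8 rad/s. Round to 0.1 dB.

53.1 dB

At s = jω = j8:
zero (s+2): 2 + j8 → |·| = √(2²+8²) = √68 ≈ 8.2462, ∠ = arctan(8/2) ≈ 75.96°
zero (s+1000): 1000 + j8 → |·| = √(1000²+8²) = √1000064 ≈ 1000, ∠ = arctan(8/1000) ≈ 0.46°
pole (s+8): 8 + j8 → |·| = √(8²+8²) = √128 ≈ 11.314, ∠ = arctan(8/8) ≈ 45.00°
pole (s+80): 80 + j8 → |·| = √(80²+8²) = √6464 ≈ 80.399, ∠ = arctan(8/80) ≈ 5.71°
|L| = 50 · 8246.2 / 909.63 ≈ 453.27
Gain = 20 log₁₀(453.27) ≈ 53.13 dB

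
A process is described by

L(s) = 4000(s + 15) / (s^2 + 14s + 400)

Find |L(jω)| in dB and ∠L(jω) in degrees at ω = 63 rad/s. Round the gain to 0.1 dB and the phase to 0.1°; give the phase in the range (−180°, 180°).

37.0 dB, -89.5°

At s = jω = j63:
zero (s+15): 15 + j63 → |·| = √(15²+63²) = √4194 ≈ 64.761, ∠ = arctan(63/15) ≈ 76.61°
quadratic: (j63)² + 14·j63 + 400 = -3569 + j882 → |·| ≈ 3676.4, ∠ ≈ 166.12°
|L| = 4000 · 64.761 / 3676.4 ≈ 70.461
Gain = 20 log₁₀(70.461) ≈ 36.96 dB
∠L = 76.61° − 166.12° = -89.51°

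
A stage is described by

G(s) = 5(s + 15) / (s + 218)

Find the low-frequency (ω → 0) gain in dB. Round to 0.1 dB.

G(0) = 5·15 / (218) ≈ 0.34404
20 log₁₀(0.34404) ≈ -9.27 dB

-9.3 dB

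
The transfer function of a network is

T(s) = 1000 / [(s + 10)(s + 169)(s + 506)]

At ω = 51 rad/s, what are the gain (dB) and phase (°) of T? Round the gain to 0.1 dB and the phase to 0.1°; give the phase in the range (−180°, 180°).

-73.4 dB, -101.5°

At s = jω = j51:
pole (s+10): 10 + j51 → |·| = √(10²+51²) = √2701 ≈ 51.971, ∠ = arctan(51/10) ≈ 78.91°
pole (s+169): 169 + j51 → |·| = √(169²+51²) = √31162 ≈ 176.53, ∠ = arctan(51/169) ≈ 16.79°
pole (s+506): 506 + j51 → |·| = √(506²+51²) = √258637 ≈ 508.56, ∠ = arctan(51/506) ≈ 5.76°
|T| = 1000 / 4.6658e+06 ≈ 0.00021433
Gain = 20 log₁₀(0.00021433) ≈ -73.38 dB
∠T = 0.00° − 101.46° = -101.46°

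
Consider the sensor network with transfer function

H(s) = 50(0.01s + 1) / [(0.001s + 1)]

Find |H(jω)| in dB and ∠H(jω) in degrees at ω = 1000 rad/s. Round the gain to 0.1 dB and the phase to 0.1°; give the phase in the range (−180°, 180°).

51.0 dB, 39.3°

At ω = 1000 rad/s:
zero (1 + j1000·0.01) = 1 + j10 → |·| ≈ 10.05, ∠ ≈ 84.29°
pole (1 + j1000·0.001) = 1 + j1 → |·| ≈ 1.4142, ∠ ≈ 45.00°
|H| = 50 · 10.05 / (1.4142) ≈ 355.32
Gain = 20 log₁₀(355.32) ≈ 51.01 dB
∠H = (84.29°) − (45.00°) = 39.29°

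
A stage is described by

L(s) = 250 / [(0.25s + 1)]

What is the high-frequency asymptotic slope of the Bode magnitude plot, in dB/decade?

Each pole contributes −20 dB/decade at high frequency; each zero contributes +20 dB/decade.
Net: 0 zero(s) − 1 pole(s) → -20 dB/decade.

-20 dB/decade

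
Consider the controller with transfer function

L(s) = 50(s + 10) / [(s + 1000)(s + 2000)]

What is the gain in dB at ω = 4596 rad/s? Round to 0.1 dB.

At s = jω = j4596:
zero (s+10): 10 + j4596 → |·| = √(10²+4596²) = √21123316 ≈ 4596, ∠ = arctan(4596/10) ≈ 89.88°
pole (s+1000): 1000 + j4596 → |·| = √(1000²+4596²) = √22123216 ≈ 4703.5, ∠ = arctan(4596/1000) ≈ 77.72°
pole (s+2000): 2000 + j4596 → |·| = √(2000²+4596²) = √25123216 ≈ 5012.3, ∠ = arctan(4596/2000) ≈ 66.48°
|L| = 50 · 4596 / 2.3575e+07 ≈ 0.0097476
Gain = 20 log₁₀(0.0097476) ≈ -40.22 dB

-40.2 dB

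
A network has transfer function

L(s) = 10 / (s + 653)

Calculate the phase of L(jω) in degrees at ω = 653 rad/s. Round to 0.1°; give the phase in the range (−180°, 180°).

Substitute s = j653:
Numerator: 10 = 10 + j0
Denominator: (j653) + 653 = 653 + j653
|N| = √(10² + 0²) ≈ 10, ∠N ≈ 0.00°
|D| = √(653² + 653²) ≈ 923.48, ∠D ≈ 45.00°
∠L = 0.00° − 45.00° = -45.00°

-45.0°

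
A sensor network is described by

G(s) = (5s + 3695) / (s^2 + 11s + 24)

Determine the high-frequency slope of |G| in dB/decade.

Each pole contributes −20 dB/decade at high frequency; each zero contributes +20 dB/decade.
Net: 1 zero(s) − 2 pole(s) → -20 dB/decade.

-20 dB/decade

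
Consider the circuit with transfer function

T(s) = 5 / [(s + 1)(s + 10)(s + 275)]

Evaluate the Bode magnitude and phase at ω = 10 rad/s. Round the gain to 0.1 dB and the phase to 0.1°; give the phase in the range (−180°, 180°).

At s = jω = j10:
pole (s+1): 1 + j10 → |·| = √(1²+10²) = √101 ≈ 10.05, ∠ = arctan(10/1) ≈ 84.29°
pole (s+10): 10 + j10 → |·| = √(10²+10²) = √200 ≈ 14.142, ∠ = arctan(10/10) ≈ 45.00°
pole (s+275): 275 + j10 → |·| = √(275²+10²) = √75725 ≈ 275.18, ∠ = arctan(10/275) ≈ 2.08°
|T| = 5 / 39111 ≈ 0.00012784
Gain = 20 log₁₀(0.00012784) ≈ -77.87 dB
∠T = 0.00° − 131.37° = -131.37°

-77.9 dB, -131.4°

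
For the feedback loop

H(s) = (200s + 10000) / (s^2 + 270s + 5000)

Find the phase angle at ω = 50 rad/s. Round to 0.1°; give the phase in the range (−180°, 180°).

Substitute s = j50:
Numerator: 200(j50) + 10000 = 10000 + j10000
Denominator: (j50)^2 + 270(j50) + 5000 = 2500 + j13500
|N| = √(10000² + 10000²) ≈ 14142, ∠N ≈ 45.00°
|D| = √(2500² + 13500²) ≈ 13730, ∠D ≈ 79.51°
∠H = 45.00° − 79.51° = -34.51°

-34.5°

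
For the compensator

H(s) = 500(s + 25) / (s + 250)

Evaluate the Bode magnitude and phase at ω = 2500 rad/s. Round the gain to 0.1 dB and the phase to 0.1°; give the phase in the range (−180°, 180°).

At s = jω = j2500:
zero (s+25): 25 + j2500 → |·| = √(25²+2500²) = √6250625 ≈ 2500.1, ∠ = arctan(2500/25) ≈ 89.43°
pole (s+250): 250 + j2500 → |·| = √(250²+2500²) = √6312500 ≈ 2512.5, ∠ = arctan(2500/250) ≈ 84.29°
|H| = 500 · 2500.1 / 2512.5 ≈ 497.53
Gain = 20 log₁₀(497.53) ≈ 53.94 dB
∠H = 89.43° − 84.29° = 5.14°

53.9 dB, 5.1°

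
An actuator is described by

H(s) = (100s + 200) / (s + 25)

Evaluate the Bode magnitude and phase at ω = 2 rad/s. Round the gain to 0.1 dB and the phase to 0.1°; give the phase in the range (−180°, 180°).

21.0 dB, 40.4°

Substitute s = j2:
Numerator: 100(j2) + 200 = 200 + j200
Denominator: (j2) + 25 = 25 + j2
|N| = √(200² + 200²) ≈ 282.84, ∠N ≈ 45.00°
|D| = √(25² + 2²) ≈ 25.08, ∠D ≈ 4.57°
|H| = 282.84 / 25.08 ≈ 11.278
Gain = 20 log₁₀(11.278) ≈ 21.04 dB
∠H = 45.00° − 4.57° = 40.43°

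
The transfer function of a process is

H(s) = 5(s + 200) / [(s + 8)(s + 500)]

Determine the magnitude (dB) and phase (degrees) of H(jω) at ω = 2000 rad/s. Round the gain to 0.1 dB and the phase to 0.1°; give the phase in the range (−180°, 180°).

-52.3 dB, -81.4°

At s = jω = j2000:
zero (s+200): 200 + j2000 → |·| = √(200²+2000²) = √4040000 ≈ 2010, ∠ = arctan(2000/200) ≈ 84.29°
pole (s+8): 8 + j2000 → |·| = √(8²+2000²) = √4000064 ≈ 2000, ∠ = arctan(2000/8) ≈ 89.77°
pole (s+500): 500 + j2000 → |·| = √(500²+2000²) = √4250000 ≈ 2061.6, ∠ = arctan(2000/500) ≈ 75.96°
|H| = 5 · 2010 / 4.1232e+06 ≈ 0.0024374
Gain = 20 log₁₀(0.0024374) ≈ -52.26 dB
∠H = 84.29° − 165.73° = -81.44°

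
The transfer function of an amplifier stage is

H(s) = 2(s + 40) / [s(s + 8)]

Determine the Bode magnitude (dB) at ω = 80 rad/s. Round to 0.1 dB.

At s = jω = j80:
zero (s+40): 40 + j80 → |·| = √(40²+80²) = √8000 ≈ 89.443, ∠ = arctan(80/40) ≈ 63.43°
pole (s+8): 8 + j80 → |·| = √(8²+80²) = √6464 ≈ 80.399, ∠ = arctan(80/8) ≈ 84.29°
pole at origin: |s| = 80, ∠ = 90.00° (in denominator)
|H| = 2 · 89.443 / 6431.9 ≈ 0.027812
Gain = 20 log₁₀(0.027812) ≈ -31.12 dB

-31.1 dB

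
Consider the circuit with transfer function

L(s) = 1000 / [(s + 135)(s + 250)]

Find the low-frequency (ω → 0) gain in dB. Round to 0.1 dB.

-30.6 dB

L(0) = 1000 / (135·250) ≈ 0.02963
20 log₁₀(0.02963) ≈ -30.57 dB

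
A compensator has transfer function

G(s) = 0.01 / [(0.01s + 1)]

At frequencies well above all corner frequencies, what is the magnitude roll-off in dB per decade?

Each pole contributes −20 dB/decade at high frequency; each zero contributes +20 dB/decade.
Net: 0 zero(s) − 1 pole(s) → -20 dB/decade.

-20 dB/decade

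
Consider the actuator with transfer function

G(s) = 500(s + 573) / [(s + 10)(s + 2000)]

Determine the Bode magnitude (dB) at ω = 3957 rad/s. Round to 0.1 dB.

At s = jω = j3957:
zero (s+573): 573 + j3957 → |·| = √(573²+3957²) = √15986178 ≈ 3998.3, ∠ = arctan(3957/573) ≈ 81.76°
pole (s+10): 10 + j3957 → |·| = √(10²+3957²) = √15657949 ≈ 3957, ∠ = arctan(3957/10) ≈ 89.86°
pole (s+2000): 2000 + j3957 → |·| = √(2000²+3957²) = √19657849 ≈ 4433.7, ∠ = arctan(3957/2000) ≈ 63.19°
|G| = 500 · 3998.3 / 1.7544e+07 ≈ 0.11395
Gain = 20 log₁₀(0.11395) ≈ -18.87 dB

-18.9 dB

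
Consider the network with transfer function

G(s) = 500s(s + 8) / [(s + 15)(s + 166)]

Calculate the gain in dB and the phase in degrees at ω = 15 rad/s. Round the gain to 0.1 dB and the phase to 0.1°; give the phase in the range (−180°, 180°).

At s = jω = j15:
zero (s+8): 8 + j15 → |·| = √(8²+15²) = √289 ≈ 17, ∠ = arctan(15/8) ≈ 61.93°
zero at origin: s = j15 → |·| = 15, ∠ = 90.00°
pole (s+15): 15 + j15 → |·| = √(15²+15²) = √450 ≈ 21.213, ∠ = arctan(15/15) ≈ 45.00°
pole (s+166): 166 + j15 → |·| = √(166²+15²) = √27781 ≈ 166.68, ∠ = arctan(15/166) ≈ 5.16°
|G| = 500 · 255 / 3535.8 ≈ 36.06
Gain = 20 log₁₀(36.06) ≈ 31.14 dB
∠G = 151.93° − 50.16° = 101.77°

31.1 dB, 101.8°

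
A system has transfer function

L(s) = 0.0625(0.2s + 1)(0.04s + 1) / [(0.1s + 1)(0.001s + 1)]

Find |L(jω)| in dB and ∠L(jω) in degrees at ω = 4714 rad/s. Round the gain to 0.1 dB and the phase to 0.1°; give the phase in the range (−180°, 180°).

At ω = 4714 rad/s:
zero (1 + j4714·0.2) = 1 + j942.8 → |·| ≈ 942.8, ∠ ≈ 89.94°
zero (1 + j4714·0.04) = 1 + j188.56 → |·| ≈ 188.56, ∠ ≈ 89.70°
pole (1 + j4714·0.1) = 1 + j471.4 → |·| ≈ 471.4, ∠ ≈ 89.88°
pole (1 + j4714·0.001) = 1 + j4.714 → |·| ≈ 4.8189, ∠ ≈ 78.02°
|L| = 0.0625 · 942.8 · 188.56 / (471.4 · 4.8189) ≈ 4.8912
Gain = 20 log₁₀(4.8912) ≈ 13.79 dB
∠L = (89.94° + 89.70°) − (89.88° + 78.02°) = 11.74°

13.8 dB, 11.7°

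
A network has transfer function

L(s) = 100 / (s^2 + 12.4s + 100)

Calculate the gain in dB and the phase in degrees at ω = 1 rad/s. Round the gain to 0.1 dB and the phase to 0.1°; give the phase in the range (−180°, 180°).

0.0 dB, -7.1°

At s = jω = j1:
quadratic: (j1)² + 12.4·j1 + 100 = 99 + j12.4 → |·| ≈ 99.774, ∠ ≈ 7.14°
|L| = 100 / 99.774 ≈ 1.0023
Gain = 20 log₁₀(1.0023) ≈ 0.02 dB
∠L = 0.00° − 7.14° = -7.14°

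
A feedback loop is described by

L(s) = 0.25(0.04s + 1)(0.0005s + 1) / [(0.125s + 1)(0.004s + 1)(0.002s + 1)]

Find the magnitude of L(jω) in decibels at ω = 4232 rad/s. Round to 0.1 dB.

At ω = 4232 rad/s:
zero (1 + j4232·0.04) = 1 + j169.28 → |·| ≈ 169.28, ∠ ≈ 89.66°
zero (1 + j4232·0.0005) = 1 + j2.116 → |·| ≈ 2.3404, ∠ ≈ 64.71°
pole (1 + j4232·0.125) = 1 + j529 → |·| ≈ 529, ∠ ≈ 89.89°
pole (1 + j4232·0.004) = 1 + j16.928 → |·| ≈ 16.958, ∠ ≈ 86.62°
pole (1 + j4232·0.002) = 1 + j8.464 → |·| ≈ 8.5229, ∠ ≈ 83.26°
|L| = 0.25 · 169.28 · 2.3404 / (529 · 16.958 · 8.5229) ≈ 0.0012954
Gain = 20 log₁₀(0.0012954) ≈ -57.75 dB

-57.8 dB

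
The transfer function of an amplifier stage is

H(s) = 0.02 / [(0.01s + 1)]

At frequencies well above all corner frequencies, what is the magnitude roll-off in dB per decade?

Each pole contributes −20 dB/decade at high frequency; each zero contributes +20 dB/decade.
Net: 0 zero(s) − 1 pole(s) → -20 dB/decade.

-20 dB/decade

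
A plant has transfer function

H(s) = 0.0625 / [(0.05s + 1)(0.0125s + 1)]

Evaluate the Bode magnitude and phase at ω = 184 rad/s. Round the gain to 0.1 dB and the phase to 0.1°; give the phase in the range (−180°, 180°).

-51.4 dB, -150.3°

At ω = 184 rad/s:
pole (1 + j184·0.05) = 1 + j9.2 → |·| ≈ 9.2542, ∠ ≈ 83.80°
pole (1 + j184·0.0125) = 1 + j2.3 → |·| ≈ 2.508, ∠ ≈ 66.50°
|H| = 0.0625 · 1 / (9.2542 · 2.508) ≈ 0.0026929
Gain = 20 log₁₀(0.0026929) ≈ -51.40 dB
∠H = (0°) − (83.80° + 66.50°) = -150.30°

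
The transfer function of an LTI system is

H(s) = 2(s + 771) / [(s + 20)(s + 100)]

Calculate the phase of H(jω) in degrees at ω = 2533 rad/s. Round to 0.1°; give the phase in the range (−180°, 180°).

At s = jω = j2533:
zero (s+771): 771 + j2533 → |·| = √(771²+2533²) = √7010530 ≈ 2647.7, ∠ = arctan(2533/771) ≈ 73.07°
pole (s+20): 20 + j2533 → |·| = √(20²+2533²) = √6416489 ≈ 2533.1, ∠ = arctan(2533/20) ≈ 89.55°
pole (s+100): 100 + j2533 → |·| = √(100²+2533²) = √6426089 ≈ 2535, ∠ = arctan(2533/100) ≈ 87.74°
∠H = 73.07° − 177.29° = -104.22°

-104.2°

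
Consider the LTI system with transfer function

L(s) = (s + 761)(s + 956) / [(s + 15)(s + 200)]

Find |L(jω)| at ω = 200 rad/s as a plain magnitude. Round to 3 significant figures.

13.5

At s = jω = j200:
zero (s+761): 761 + j200 → |·| = √(761²+200²) = √619121 ≈ 786.84, ∠ = arctan(200/761) ≈ 14.73°
zero (s+956): 956 + j200 → |·| = √(956²+200²) = √953936 ≈ 976.7, ∠ = arctan(200/956) ≈ 11.82°
pole (s+15): 15 + j200 → |·| = √(15²+200²) = √40225 ≈ 200.56, ∠ = arctan(200/15) ≈ 85.71°
pole (s+200): 200 + j200 → |·| = √(200²+200²) = √80000 ≈ 282.84, ∠ = arctan(200/200) ≈ 45.00°
|L| = 1 · 7.6851e+05 / 56726 ≈ 13.548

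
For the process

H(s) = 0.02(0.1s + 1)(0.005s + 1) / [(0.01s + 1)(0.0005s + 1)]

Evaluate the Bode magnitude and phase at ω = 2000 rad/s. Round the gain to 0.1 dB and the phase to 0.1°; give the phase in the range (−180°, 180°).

At ω = 2000 rad/s:
zero (1 + j2000·0.1) = 1 + j200 → |·| ≈ 200, ∠ ≈ 89.71°
zero (1 + j2000·0.005) = 1 + j10 → |·| ≈ 10.05, ∠ ≈ 84.29°
pole (1 + j2000·0.01) = 1 + j20 → |·| ≈ 20.025, ∠ ≈ 87.14°
pole (1 + j2000·0.0005) = 1 + j1 → |·| ≈ 1.4142, ∠ ≈ 45.00°
|H| = 0.02 · 200 · 10.05 / (20.025 · 1.4142) ≈ 1.4195
Gain = 20 log₁₀(1.4195) ≈ 3.04 dB
∠H = (89.71° + 84.29°) − (87.14° + 45.00°) = 41.86°

3.0 dB, 41.9°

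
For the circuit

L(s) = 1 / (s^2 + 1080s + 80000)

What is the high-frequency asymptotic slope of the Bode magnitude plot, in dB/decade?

Each pole contributes −20 dB/decade at high frequency; each zero contributes +20 dB/decade.
Net: 0 zero(s) − 2 pole(s) → -40 dB/decade.

-40 dB/decade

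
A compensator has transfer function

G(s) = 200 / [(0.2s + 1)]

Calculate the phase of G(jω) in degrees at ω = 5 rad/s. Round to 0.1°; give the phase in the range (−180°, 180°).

At ω = 5 rad/s:
pole (1 + j5·0.2) = 1 + j1 → |·| ≈ 1.4142, ∠ ≈ 45.00°
∠G = (0°) − (45.00°) = -45.00°

-45.0°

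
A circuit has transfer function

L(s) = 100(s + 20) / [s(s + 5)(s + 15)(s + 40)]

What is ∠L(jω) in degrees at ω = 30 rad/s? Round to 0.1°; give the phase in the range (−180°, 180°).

145.5°

At s = jω = j30:
zero (s+20): 20 + j30 → |·| = √(20²+30²) = √1300 ≈ 36.056, ∠ = arctan(30/20) ≈ 56.31°
pole (s+5): 5 + j30 → |·| = √(5²+30²) = √925 ≈ 30.414, ∠ = arctan(30/5) ≈ 80.54°
pole (s+15): 15 + j30 → |·| = √(15²+30²) = √1125 ≈ 33.541, ∠ = arctan(30/15) ≈ 63.43°
pole (s+40): 40 + j30 → |·| = √(40²+30²) = √2500 ≈ 50, ∠ = arctan(30/40) ≈ 36.87°
pole at origin: |s| = 30, ∠ = 90.00° (in denominator)
∠L = 56.31° − 270.84° = -214.53° ≡ 145.47° (principal value)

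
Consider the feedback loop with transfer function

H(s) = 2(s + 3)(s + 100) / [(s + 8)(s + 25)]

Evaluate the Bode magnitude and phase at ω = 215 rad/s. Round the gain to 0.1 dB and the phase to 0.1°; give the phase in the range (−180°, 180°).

At s = jω = j215:
zero (s+3): 3 + j215 → |·| = √(3²+215²) = √46234 ≈ 215.02, ∠ = arctan(215/3) ≈ 89.20°
zero (s+100): 100 + j215 → |·| = √(100²+215²) = √56225 ≈ 237.12, ∠ = arctan(215/100) ≈ 65.06°
pole (s+8): 8 + j215 → |·| = √(8²+215²) = √46289 ≈ 215.15, ∠ = arctan(215/8) ≈ 87.87°
pole (s+25): 25 + j215 → |·| = √(25²+215²) = √46850 ≈ 216.45, ∠ = arctan(215/25) ≈ 83.37°
|H| = 2 · 50986 / 46569 ≈ 2.1897
Gain = 20 log₁₀(2.1897) ≈ 6.81 dB
∠H = 154.26° − 171.24° = -16.98°

6.8 dB, -17.0°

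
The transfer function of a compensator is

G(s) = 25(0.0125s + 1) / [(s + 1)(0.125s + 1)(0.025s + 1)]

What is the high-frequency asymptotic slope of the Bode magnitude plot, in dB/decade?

-40 dB/decade

Each pole contributes −20 dB/decade at high frequency; each zero contributes +20 dB/decade.
Net: 1 zero(s) − 3 pole(s) → -40 dB/decade.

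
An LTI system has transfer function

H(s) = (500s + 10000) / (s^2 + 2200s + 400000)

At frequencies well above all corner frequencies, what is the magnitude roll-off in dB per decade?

Each pole contributes −20 dB/decade at high frequency; each zero contributes +20 dB/decade.
Net: 1 zero(s) − 2 pole(s) → -20 dB/decade.

-20 dB/decade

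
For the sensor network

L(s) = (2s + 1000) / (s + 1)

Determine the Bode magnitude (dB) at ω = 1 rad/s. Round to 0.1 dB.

57.0 dB

Substitute s = j1:
Numerator: 2(j1) + 1000 = 1000 + j2
Denominator: (j1) + 1 = 1 + j1
|N| = √(1000² + 2²) ≈ 1000, ∠N ≈ 0.11°
|D| = √(1² + 1²) ≈ 1.4142, ∠D ≈ 45.00°
|L| = 1000 / 1.4142 ≈ 707.11
Gain = 20 log₁₀(707.11) ≈ 56.99 dB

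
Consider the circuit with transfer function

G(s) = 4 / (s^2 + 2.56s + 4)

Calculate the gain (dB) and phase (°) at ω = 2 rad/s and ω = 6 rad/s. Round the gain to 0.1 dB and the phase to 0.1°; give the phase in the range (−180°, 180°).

At s = jω = j2:
quadratic: (j2)² + 2.56·j2 + 4 = 0 + j5.12 → |·| ≈ 5.12, ∠ ≈ 90.00°
|G| = 4 / 5.12 ≈ 0.78125
Gain = 20 log₁₀(0.78125) ≈ -2.14 dB
∠G = 0.00° − 90.00° = -90.00°

At s = jω = j6:
quadratic: (j6)² + 2.56·j6 + 4 = -32 + j15.36 → |·| ≈ 35.495, ∠ ≈ 154.36°
|G| = 4 / 35.495 ≈ 0.11269
Gain = 20 log₁₀(0.11269) ≈ -18.96 dB
∠G = 0.00° − 154.36° = -154.36°

ω = 2: -2.1 dB, -90.0°; ω = 6: -19.0 dB, -154.4°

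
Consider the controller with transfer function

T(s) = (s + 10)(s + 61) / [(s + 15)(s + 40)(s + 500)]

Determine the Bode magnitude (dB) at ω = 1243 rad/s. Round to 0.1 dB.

At s = jω = j1243:
zero (s+10): 10 + j1243 → |·| = √(10²+1243²) = √1545149 ≈ 1243, ∠ = arctan(1243/10) ≈ 89.54°
zero (s+61): 61 + j1243 → |·| = √(61²+1243²) = √1548770 ≈ 1244.5, ∠ = arctan(1243/61) ≈ 87.19°
pole (s+15): 15 + j1243 → |·| = √(15²+1243²) = √1545274 ≈ 1243.1, ∠ = arctan(1243/15) ≈ 89.31°
pole (s+40): 40 + j1243 → |·| = √(40²+1243²) = √1546649 ≈ 1243.6, ∠ = arctan(1243/40) ≈ 88.16°
pole (s+500): 500 + j1243 → |·| = √(500²+1243²) = √1795049 ≈ 1339.8, ∠ = arctan(1243/500) ≈ 68.09°
|T| = 1 · 1.5469e+06 / 2.0712e+09 ≈ 0.00074686
Gain = 20 log₁₀(0.00074686) ≈ -62.54 dB

-62.5 dB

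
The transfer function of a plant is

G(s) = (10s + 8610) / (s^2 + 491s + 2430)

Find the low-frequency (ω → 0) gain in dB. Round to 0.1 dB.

11.0 dB

G(0) = 8610 / 2430 ≈ 3.5432
20 log₁₀(3.5432) ≈ 10.99 dB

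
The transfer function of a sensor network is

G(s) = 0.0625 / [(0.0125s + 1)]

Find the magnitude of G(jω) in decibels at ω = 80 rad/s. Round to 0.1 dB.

-27.1 dB

At ω = 80 rad/s:
pole (1 + j80·0.0125) = 1 + j1 → |·| ≈ 1.4142, ∠ ≈ 45.00°
|G| = 0.0625 · 1 / (1.4142) ≈ 0.044195
Gain = 20 log₁₀(0.044195) ≈ -27.09 dB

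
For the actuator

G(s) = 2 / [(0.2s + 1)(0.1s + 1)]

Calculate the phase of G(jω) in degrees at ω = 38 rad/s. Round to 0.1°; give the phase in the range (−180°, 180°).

-157.8°

At ω = 38 rad/s:
pole (1 + j38·0.2) = 1 + j7.6 → |·| ≈ 7.6655, ∠ ≈ 82.50°
pole (1 + j38·0.1) = 1 + j3.8 → |·| ≈ 3.9294, ∠ ≈ 75.26°
∠G = (0°) − (82.50° + 75.26°) = -157.76°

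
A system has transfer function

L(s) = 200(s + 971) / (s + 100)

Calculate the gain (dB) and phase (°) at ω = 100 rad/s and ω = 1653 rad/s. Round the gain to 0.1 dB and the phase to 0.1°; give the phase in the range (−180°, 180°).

ω = 100: 62.8 dB, -39.1°; ω = 1653: 47.3 dB, -27.0°

At s = jω = j100:
zero (s+971): 971 + j100 → |·| = √(971²+100²) = √952841 ≈ 976.14, ∠ = arctan(100/971) ≈ 5.88°
pole (s+100): 100 + j100 → |·| = √(100²+100²) = √20000 ≈ 141.42, ∠ = arctan(100/100) ≈ 45.00°
|L| = 200 · 976.14 / 141.42 ≈ 1380.5
Gain = 20 log₁₀(1380.5) ≈ 62.80 dB
∠L = 5.88° − 45.00° = -39.12°

At s = jω = j1653:
zero (s+971): 971 + j1653 → |·| = √(971²+1653²) = √3675250 ≈ 1917.1, ∠ = arctan(1653/971) ≈ 59.57°
pole (s+100): 100 + j1653 → |·| = √(100²+1653²) = √2742409 ≈ 1656, ∠ = arctan(1653/100) ≈ 86.54°
|L| = 200 · 1917.1 / 1656 ≈ 231.53
Gain = 20 log₁₀(231.53) ≈ 47.29 dB
∠L = 59.57° − 86.54° = -26.97°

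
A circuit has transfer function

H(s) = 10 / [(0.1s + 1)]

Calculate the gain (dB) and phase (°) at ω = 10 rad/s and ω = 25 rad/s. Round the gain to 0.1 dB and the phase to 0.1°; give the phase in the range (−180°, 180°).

ω = 10: 17.0 dB, -45.0°; ω = 25: 11.4 dB, -68.2°

At ω = 10 rad/s:
pole (1 + j10·0.1) = 1 + j1 → |·| ≈ 1.4142, ∠ ≈ 45.00°
|H| = 10 · 1 / (1.4142) ≈ 7.0711
Gain = 20 log₁₀(7.0711) ≈ 16.99 dB
∠H = (0°) − (45.00°) = -45.00°

At ω = 25 rad/s:
pole (1 + j25·0.1) = 1 + j2.5 → |·| ≈ 2.6926, ∠ ≈ 68.20°
|H| = 10 · 1 / (2.6926) ≈ 3.7139
Gain = 20 log₁₀(3.7139) ≈ 11.40 dB
∠H = (0°) − (68.20°) = -68.20°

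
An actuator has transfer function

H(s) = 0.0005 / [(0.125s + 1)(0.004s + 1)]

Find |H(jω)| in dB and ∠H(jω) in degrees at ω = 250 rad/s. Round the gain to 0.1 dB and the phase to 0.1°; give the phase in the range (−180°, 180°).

At ω = 250 rad/s:
pole (1 + j250·0.125) = 1 + j31.25 → |·| ≈ 31.266, ∠ ≈ 88.17°
pole (1 + j250·0.004) = 1 + j1 → |·| ≈ 1.4142, ∠ ≈ 45.00°
|H| = 0.0005 · 1 / (31.266 · 1.4142) ≈ 1.1308e-05
Gain = 20 log₁₀(1.1308e-05) ≈ -98.93 dB
∠H = (0°) − (88.17° + 45.00°) = -133.17°

-98.9 dB, -133.2°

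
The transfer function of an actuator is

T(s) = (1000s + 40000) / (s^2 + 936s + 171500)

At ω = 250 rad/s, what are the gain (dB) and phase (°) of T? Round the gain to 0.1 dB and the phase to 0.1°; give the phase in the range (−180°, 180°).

Substitute s = j250:
Numerator: 1000(j250) + 40000 = 40000 + j250000
Denominator: (j250)^2 + 936(j250) + 171500 = 109000 + j234000
|N| = √(40000² + 250000²) ≈ 2.5318e+05, ∠N ≈ 80.91°
|D| = √(109000² + 234000²) ≈ 2.5814e+05, ∠D ≈ 65.02°
|T| = 2.5318e+05 / 2.5814e+05 ≈ 0.98079
Gain = 20 log₁₀(0.98079) ≈ -0.17 dB
∠T = 80.91° − 65.02° = 15.89°

-0.2 dB, 15.9°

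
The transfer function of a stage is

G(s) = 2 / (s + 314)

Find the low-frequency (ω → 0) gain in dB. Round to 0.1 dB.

-43.9 dB

G(0) = 2 / (314) ≈ 0.0063694
20 log₁₀(0.0063694) ≈ -43.92 dB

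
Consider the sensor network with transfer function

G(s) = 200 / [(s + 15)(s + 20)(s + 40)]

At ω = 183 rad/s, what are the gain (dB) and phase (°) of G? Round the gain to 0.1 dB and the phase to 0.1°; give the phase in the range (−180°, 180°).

At s = jω = j183:
pole (s+15): 15 + j183 → |·| = √(15²+183²) = √33714 ≈ 183.61, ∠ = arctan(183/15) ≈ 85.31°
pole (s+20): 20 + j183 → |·| = √(20²+183²) = √33889 ≈ 184.09, ∠ = arctan(183/20) ≈ 83.76°
pole (s+40): 40 + j183 → |·| = √(40²+183²) = √35089 ≈ 187.32, ∠ = arctan(183/40) ≈ 77.67°
|G| = 200 / 6.3316e+06 ≈ 3.1588e-05
Gain = 20 log₁₀(3.1588e-05) ≈ -90.01 dB
∠G = 0.00° − 246.74° = -246.74° ≡ 113.26° (principal value)

-90.0 dB, 113.3°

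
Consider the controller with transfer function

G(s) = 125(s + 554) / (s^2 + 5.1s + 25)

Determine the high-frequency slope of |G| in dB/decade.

-20 dB/decade

Each pole contributes −20 dB/decade at high frequency; each zero contributes +20 dB/decade.
Net: 1 zero(s) − 2 pole(s) → -20 dB/decade.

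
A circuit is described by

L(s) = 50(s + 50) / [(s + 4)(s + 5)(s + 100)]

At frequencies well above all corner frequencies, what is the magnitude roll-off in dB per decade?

-40 dB/decade

Each pole contributes −20 dB/decade at high frequency; each zero contributes +20 dB/decade.
Net: 1 zero(s) − 3 pole(s) → -40 dB/decade.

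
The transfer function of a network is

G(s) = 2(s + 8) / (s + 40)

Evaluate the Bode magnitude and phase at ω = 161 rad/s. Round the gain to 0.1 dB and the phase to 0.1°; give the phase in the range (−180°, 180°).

At s = jω = j161:
zero (s+8): 8 + j161 → |·| = √(8²+161²) = √25985 ≈ 161.2, ∠ = arctan(161/8) ≈ 87.16°
pole (s+40): 40 + j161 → |·| = √(40²+161²) = √27521 ≈ 165.89, ∠ = arctan(161/40) ≈ 76.05°
|G| = 2 · 161.2 / 165.89 ≈ 1.9435
Gain = 20 log₁₀(1.9435) ≈ 5.77 dB
∠G = 87.16° − 76.05° = 11.11°

5.8 dB, 11.1°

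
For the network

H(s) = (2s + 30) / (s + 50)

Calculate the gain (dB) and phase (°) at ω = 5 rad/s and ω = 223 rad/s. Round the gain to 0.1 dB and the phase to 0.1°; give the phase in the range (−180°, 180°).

ω = 5: -4.0 dB, 12.7°; ω = 223: 5.8 dB, 8.8°

Substitute s = j5:
Numerator: 2(j5) + 30 = 30 + j10
Denominator: (j5) + 50 = 50 + j5
|N| = √(30² + 10²) ≈ 31.623, ∠N ≈ 18.43°
|D| = √(50² + 5²) ≈ 50.249, ∠D ≈ 5.71°
|H| = 31.623 / 50.249 ≈ 0.62933
Gain = 20 log₁₀(0.62933) ≈ -4.02 dB
∠H = 18.43° − 5.71° = 12.72°

Substitute s = j223:
Numerator: 2(j223) + 30 = 30 + j446
Denominator: (j223) + 50 = 50 + j223
|N| = √(30² + 446²) ≈ 447.01, ∠N ≈ 86.15°
|D| = √(50² + 223²) ≈ 228.54, ∠D ≈ 77.36°
|H| = 447.01 / 228.54 ≈ 1.9559
Gain = 20 log₁₀(1.9559) ≈ 5.83 dB
∠H = 86.15° − 77.36° = 8.79°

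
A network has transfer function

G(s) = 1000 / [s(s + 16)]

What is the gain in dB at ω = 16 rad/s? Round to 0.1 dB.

At s = jω = j16:
pole (s+16): 16 + j16 → |·| = √(16²+16²) = √512 ≈ 22.627, ∠ = arctan(16/16) ≈ 45.00°
pole at origin: |s| = 16, ∠ = 90.00° (in denominator)
|G| = 1000 / 362.03 ≈ 2.7622
Gain = 20 log₁₀(2.7622) ≈ 8.83 dB

8.8 dB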